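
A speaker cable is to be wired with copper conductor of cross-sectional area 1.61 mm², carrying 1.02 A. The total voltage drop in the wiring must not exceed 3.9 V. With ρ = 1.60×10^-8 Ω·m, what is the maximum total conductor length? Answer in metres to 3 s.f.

385 m

A = 1.61 mm² = 1.610e-06 m²
L_max = V_max·A/(1·ρI) = (3.9)(1.610e-06)/(1.60×10^-8×1.02) = 385 m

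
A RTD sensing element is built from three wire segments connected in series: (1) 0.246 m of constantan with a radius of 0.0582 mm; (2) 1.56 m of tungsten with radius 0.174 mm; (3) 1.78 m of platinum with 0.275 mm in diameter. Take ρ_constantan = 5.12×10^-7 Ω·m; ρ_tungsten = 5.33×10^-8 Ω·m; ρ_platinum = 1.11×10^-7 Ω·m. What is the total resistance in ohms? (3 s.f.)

Seg 1: A = πr² = π(5.8200e-05 m)² = 1.064e-08 m²
R_1 = (5.12×10^-7)(0.246)/(1.064e-08) = 11.84 Ω
Seg 2: A = πr² = π(1.7400e-04 m)² = 9.511e-08 m²
R_2 = (5.33×10^-8)(1.56)/(9.511e-08) = 0.8742 Ω
Seg 3: A = π(d/2)² = π(1.3750e-04 m)² = 5.940e-08 m²
R_3 = (1.11×10^-7)(1.78)/(5.940e-08) = 3.327 Ω
R_total = R_1 + R_2 + R_3 = 16.0 Ω

16.0 Ω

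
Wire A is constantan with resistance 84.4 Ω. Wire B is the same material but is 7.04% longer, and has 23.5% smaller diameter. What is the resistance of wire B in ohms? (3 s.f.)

154 Ω

R ∝ L/d², so R_B/R_A = (1 + 7.04/100) × (1 − 23.5/100)⁻²
= 1.07 × 1.709 = 1.829
R_B = 1.829 × 84.4 = 154 Ω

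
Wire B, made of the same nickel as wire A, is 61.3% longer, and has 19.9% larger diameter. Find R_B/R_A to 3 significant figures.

R ∝ L/d², so R_B/R_A = (1 + 61.3/100) × (1 + 19.9/100)⁻²
= 1.613 × 0.6956 = 1.12

1.12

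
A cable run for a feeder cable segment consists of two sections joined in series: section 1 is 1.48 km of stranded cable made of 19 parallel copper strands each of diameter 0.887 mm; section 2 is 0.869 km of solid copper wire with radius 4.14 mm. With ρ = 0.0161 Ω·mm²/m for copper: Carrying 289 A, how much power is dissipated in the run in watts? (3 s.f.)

1.91×10^5 W

ρ = 0.0161 Ω·mm²/m = 1.61×10^-8 Ω·m
Section 1: A_strand = π(4.4350e-04)² = 6.179e-07 m²; R₁ = ρL/(N·A_s) = (1.61×10^-8)(1480)/(19×6.179e-07) = 2.03 Ω
Section 2: A = πr² = π(4.1400e-03 m)² = 5.385e-05 m²
R₂ = (1.61×10^-8)(869)/(5.385e-05) = 0.2598 Ω
R = R₁ + R₂ = 2.289 Ω
P = I²R = (289)² × 2.289 = 1.91×10^5 W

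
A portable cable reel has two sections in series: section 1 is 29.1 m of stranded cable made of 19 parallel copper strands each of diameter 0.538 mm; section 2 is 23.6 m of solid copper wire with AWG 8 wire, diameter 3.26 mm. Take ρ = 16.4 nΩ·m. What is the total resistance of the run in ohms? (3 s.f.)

ρ = 16.4 nΩ·m = 1.64×10^-8 Ω·m
Section 1: A_strand = π(2.6900e-04)² = 2.273e-07 m²; R₁ = ρL/(N·A_s) = (1.64×10^-8)(29.1)/(19×2.273e-07) = 0.1105 Ω
Section 2: A = π(3.26/2 mm)² = π(1.6300e-03 m)² = 8.347e-06 m²
R₂ = (1.64×10^-8)(23.6)/(8.347e-06) = 0.04637 Ω
R = R₁ + R₂ = 0.157 Ω

0.157 Ω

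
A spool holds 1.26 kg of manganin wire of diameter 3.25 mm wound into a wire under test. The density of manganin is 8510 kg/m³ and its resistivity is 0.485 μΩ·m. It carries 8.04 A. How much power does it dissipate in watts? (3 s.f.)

67.4 W

ρ = 0.485 μΩ·m = 4.85×10^-7 Ω·m
A = π(d/2)² = π(1.6250e-03 m)² = 8.2958e-06 m²
L = m/(density·A) = 1.26/(8510×8.2958e-06) = 17.85 m
R = ρL/A = (4.85×10^-7)(17.85)/(8.2958e-06) = 1.043 Ω
P = I²R = (8.04)² × 1.043 = 67.4 W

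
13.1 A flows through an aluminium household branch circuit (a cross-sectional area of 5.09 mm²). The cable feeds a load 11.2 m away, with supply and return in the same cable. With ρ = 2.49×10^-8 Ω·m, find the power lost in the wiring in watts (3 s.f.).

A = 5.09 mm² = 5.090e-06 m²
Total conductor length (both ways) L = 2 × 11.2 = 22.4 m
R = ρL/A = (2.49×10^-8)(22.4)/(5.090e-06) = 0.1096 Ω
P = I²R = (13.1)² × 0.1096 = 18.8 W

18.8 W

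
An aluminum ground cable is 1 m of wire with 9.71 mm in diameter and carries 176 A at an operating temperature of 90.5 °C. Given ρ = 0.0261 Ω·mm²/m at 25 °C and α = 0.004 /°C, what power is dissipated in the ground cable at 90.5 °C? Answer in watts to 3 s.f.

ρ = 0.0261 Ω·mm²/m = 2.61×10^-8 Ω·m
A = π(d/2)² = π(4.8550e-03 m)² = 7.405e-05 m²
R₍25₎ = ρL/A = (2.61×10^-8)(1)/(7.405e-05) = 3.525×10^-4 Ω
R₍90.5₎ = R₍25₎(1 + αΔT) = 3.525×10^-4 × (1 + 0.004×65.5) = 4.448×10^-4 Ω
P = I²R = (176)² × 4.448×10^-4 = 13.8 W

13.8 W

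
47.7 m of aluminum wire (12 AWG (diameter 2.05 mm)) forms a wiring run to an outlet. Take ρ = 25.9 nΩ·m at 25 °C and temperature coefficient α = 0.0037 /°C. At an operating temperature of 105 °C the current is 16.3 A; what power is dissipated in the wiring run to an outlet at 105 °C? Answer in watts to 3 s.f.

ρ = 25.9 nΩ·m = 2.59×10^-8 Ω·m
A = π(2.05/2 mm)² = π(1.0250e-03 m)² = 3.301e-06 m²
R₍25₎ = ρL/A = (2.59×10^-8)(47.7)/(3.301e-06) = 0.3743 Ω
R₍105₎ = R₍25₎(1 + αΔT) = 0.3743 × (1 + 0.0037×80) = 0.4851 Ω
P = I²R = (16.3)² × 0.4851 = 129 W

129 W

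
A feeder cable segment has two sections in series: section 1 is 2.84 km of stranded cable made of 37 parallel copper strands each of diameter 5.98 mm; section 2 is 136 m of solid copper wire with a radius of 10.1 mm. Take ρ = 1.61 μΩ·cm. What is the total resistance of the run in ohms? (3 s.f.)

ρ = 1.61 μΩ·cm = 1.61×10^-8 Ω·m
Section 1: A_strand = π(2.9900e-03)² = 2.809e-05 m²; R₁ = ρL/(N·A_s) = (1.61×10^-8)(2840)/(37×2.809e-05) = 0.044 Ω
Section 2: A = πr² = π(1.0100e-02 m)² = 3.205e-04 m²
R₂ = (1.61×10^-8)(136)/(3.205e-04) = 0.006832 Ω
R = R₁ + R₂ = 0.0508 Ω

0.0508 Ω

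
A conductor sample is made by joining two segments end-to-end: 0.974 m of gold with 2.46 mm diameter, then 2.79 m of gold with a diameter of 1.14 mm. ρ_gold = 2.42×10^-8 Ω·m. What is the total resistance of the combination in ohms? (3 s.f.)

0.0711 Ω

Segment 1: A = π(d/2)² = π(1.2300e-03 m)² = 4.753e-06 m²
R₁ = ρL/A = (2.42×10^-8)(0.974)/(4.753e-06) = 0.004959 Ω
Segment 2: A = π(d/2)² = π(5.7000e-04 m)² = 1.021e-06 m²
R₂ = (2.42×10^-8)(2.79)/(1.021e-06) = 0.06615 Ω
R = R₁ + R₂ = 0.0711 Ω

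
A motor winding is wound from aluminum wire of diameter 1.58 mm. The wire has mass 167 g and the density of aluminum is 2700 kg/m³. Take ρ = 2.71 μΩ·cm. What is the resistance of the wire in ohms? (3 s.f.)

0.436 Ω

ρ = 2.71 μΩ·cm = 2.71×10^-8 Ω·m
A = π(d/2)² = π(7.9000e-04 m)² = 1.9607e-06 m²
L = m/(density·A) = 0.167/(2700×1.9607e-06) = 31.55 m
R = ρL/A = (2.71×10^-8)(31.55)/(1.9607e-06) = 0.436 Ω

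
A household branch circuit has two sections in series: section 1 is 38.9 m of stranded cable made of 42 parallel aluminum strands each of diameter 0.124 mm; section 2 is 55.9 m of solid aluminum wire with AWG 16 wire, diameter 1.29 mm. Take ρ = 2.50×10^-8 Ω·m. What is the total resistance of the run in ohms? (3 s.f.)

2.99 Ω

Section 1: A_strand = π(6.2000e-05)² = 1.208e-08 m²; R₁ = ρL/(N·A_s) = (2.50×10^-8)(38.9)/(42×1.208e-08) = 1.917 Ω
Section 2: A = π(1.29/2 mm)² = π(6.4500e-04 m)² = 1.307e-06 m²
R₂ = (2.50×10^-8)(55.9)/(1.307e-06) = 1.069 Ω
R = R₁ + R₂ = 2.99 Ω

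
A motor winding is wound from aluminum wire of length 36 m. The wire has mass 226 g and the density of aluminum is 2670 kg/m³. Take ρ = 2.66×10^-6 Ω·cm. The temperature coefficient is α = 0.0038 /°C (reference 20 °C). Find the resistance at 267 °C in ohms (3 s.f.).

ρ = 2.66×10^-6 Ω·cm = 2.66×10^-8 Ω·m
A = m/(density·L) = 0.226/(2670×36) = 2.3512e-06 m²
R = ρL/A = (2.66×10^-8)(36)/(2.3512e-06) = 0.4073 Ω
R(267 °C) = 0.4073 × (1 + 0.0038×247) = 0.790 Ω

0.790 Ω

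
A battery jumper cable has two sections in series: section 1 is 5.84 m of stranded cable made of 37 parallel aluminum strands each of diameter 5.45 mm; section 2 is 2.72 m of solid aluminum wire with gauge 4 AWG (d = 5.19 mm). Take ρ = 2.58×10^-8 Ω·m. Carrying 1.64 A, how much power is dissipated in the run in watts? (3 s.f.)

Section 1: A_strand = π(2.7250e-03)² = 2.333e-05 m²; R₁ = ρL/(N·A_s) = (2.58×10^-8)(5.84)/(37×2.333e-05) = 1.746×10^-4 Ω
Section 2: A = π(5.19/2 mm)² = π(2.5950e-03 m)² = 2.116e-05 m²
R₂ = (2.58×10^-8)(2.72)/(2.116e-05) = 0.003317 Ω
R = R₁ + R₂ = 0.003492 Ω
P = I²R = (1.64)² × 0.003492 = 0.00939 W

0.00939 W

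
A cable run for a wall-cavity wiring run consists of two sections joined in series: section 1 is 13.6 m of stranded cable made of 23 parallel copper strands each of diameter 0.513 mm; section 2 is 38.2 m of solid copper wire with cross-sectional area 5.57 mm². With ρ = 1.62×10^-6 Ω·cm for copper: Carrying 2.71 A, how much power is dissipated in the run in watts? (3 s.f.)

1.16 W

ρ = 1.62×10^-6 Ω·cm = 1.62×10^-8 Ω·m
Section 1: A_strand = π(2.5650e-04)² = 2.067e-07 m²; R₁ = ρL/(N·A_s) = (1.62×10^-8)(13.6)/(23×2.067e-07) = 0.04634 Ω
Section 2: A = 5.57 mm² = 5.570e-06 m²
R₂ = (1.62×10^-8)(38.2)/(5.570e-06) = 0.1111 Ω
R = R₁ + R₂ = 0.1574 Ω
P = I²R = (2.71)² × 0.1574 = 1.16 W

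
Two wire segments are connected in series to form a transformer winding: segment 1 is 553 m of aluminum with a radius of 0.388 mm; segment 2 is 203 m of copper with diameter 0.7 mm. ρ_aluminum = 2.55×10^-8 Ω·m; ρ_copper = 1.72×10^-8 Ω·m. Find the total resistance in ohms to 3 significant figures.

38.9 Ω

Segment 1: A = πr² = π(3.8800e-04 m)² = 4.729e-07 m²
R₁ = ρL/A = (2.55×10^-8)(553)/(4.729e-07) = 29.82 Ω
Segment 2: A = π(d/2)² = π(3.5000e-04 m)² = 3.848e-07 m²
R₂ = (1.72×10^-8)(203)/(3.848e-07) = 9.073 Ω
R = R₁ + R₂ = 38.9 Ω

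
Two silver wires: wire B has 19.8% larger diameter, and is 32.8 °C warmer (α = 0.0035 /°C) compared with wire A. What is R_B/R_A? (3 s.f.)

0.777

R ∝ ρL/d² with ρ ∝ (1+αΔT), so R_B/R_A = (1 + 19.8/100)⁻² × (1 + 0.0035×32.8)
= 0.6968 × 1.115 = 0.777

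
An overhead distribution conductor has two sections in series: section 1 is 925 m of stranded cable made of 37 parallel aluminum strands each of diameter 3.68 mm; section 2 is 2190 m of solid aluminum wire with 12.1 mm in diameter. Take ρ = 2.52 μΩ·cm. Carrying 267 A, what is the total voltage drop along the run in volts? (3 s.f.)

144 V

ρ = 2.52 μΩ·cm = 2.52×10^-8 Ω·m
Section 1: A_strand = π(1.8400e-03)² = 1.064e-05 m²; R₁ = ρL/(N·A_s) = (2.52×10^-8)(925)/(37×1.064e-05) = 0.05923 Ω
Section 2: A = π(d/2)² = π(6.0500e-03 m)² = 1.150e-04 m²
R₂ = (2.52×10^-8)(2190)/(1.150e-04) = 0.4799 Ω
R = R₁ + R₂ = 0.5392 Ω
V = IR = 267 × 0.5392 = 144 V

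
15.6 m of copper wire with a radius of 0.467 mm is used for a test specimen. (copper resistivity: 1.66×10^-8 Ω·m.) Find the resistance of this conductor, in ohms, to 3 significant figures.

0.378 Ω

A = πr² = π(4.6700e-04 m)² = 6.851e-07 m²
R = ρL/A = (1.66×10^-8)(15.6 m)/(6.851e-07 m²) = 0.378 Ω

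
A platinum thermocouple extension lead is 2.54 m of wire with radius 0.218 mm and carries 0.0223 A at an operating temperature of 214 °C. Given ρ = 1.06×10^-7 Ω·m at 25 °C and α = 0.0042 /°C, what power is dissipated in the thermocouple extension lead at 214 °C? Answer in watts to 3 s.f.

0.00161 W

A = πr² = π(2.1800e-04 m)² = 1.493e-07 m²
R₍25₎ = ρL/A = (1.06×10^-7)(2.54)/(1.493e-07) = 1.803 Ω
R₍214₎ = R₍25₎(1 + αΔT) = 1.803 × (1 + 0.0042×189) = 3.235 Ω
P = I²R = (0.0223)² × 3.235 = 0.00161 W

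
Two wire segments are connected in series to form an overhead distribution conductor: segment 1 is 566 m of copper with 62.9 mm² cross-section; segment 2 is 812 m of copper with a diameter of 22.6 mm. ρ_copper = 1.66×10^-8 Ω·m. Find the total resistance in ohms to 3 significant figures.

Segment 1: A = 62.9 mm² = 6.290e-05 m²
R₁ = ρL/A = (1.66×10^-8)(566)/(6.290e-05) = 0.1494 Ω
Segment 2: A = π(d/2)² = π(1.1300e-02 m)² = 4.011e-04 m²
R₂ = (1.66×10^-8)(812)/(4.011e-04) = 0.0336 Ω
R = R₁ + R₂ = 0.183 Ω

0.183 Ω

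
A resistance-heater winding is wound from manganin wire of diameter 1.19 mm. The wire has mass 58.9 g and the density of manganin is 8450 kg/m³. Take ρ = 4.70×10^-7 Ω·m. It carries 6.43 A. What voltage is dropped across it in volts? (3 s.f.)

17.0 V

A = π(d/2)² = π(5.9500e-04 m)² = 1.1122e-06 m²
L = m/(density·A) = 0.0589/(8450×1.1122e-06) = 6.267 m
R = ρL/A = (4.70×10^-7)(6.267)/(1.1122e-06) = 2.648 Ω
V = IR = 6.43 × 2.648 = 17.0 V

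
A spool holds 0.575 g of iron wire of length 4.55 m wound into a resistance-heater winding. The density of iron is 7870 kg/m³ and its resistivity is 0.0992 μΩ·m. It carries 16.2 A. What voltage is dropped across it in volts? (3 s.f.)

ρ = 0.0992 μΩ·m = 9.92×10^-8 Ω·m
A = m/(density·L) = 5.750×10^-4/(7870×4.55) = 1.6058e-08 m²
R = ρL/A = (9.92×10^-8)(4.55)/(1.6058e-08) = 28.11 Ω
V = IR = 16.2 × 28.11 = 455 V

455 V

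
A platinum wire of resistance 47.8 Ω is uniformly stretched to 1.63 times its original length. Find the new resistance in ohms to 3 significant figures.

Volume constant ⇒ A' = A/k with k = 1.63. R' = ρ(kL)/(A/k) = k²R.
R' = 2.657 × 47.8 = 127 Ω

127 Ω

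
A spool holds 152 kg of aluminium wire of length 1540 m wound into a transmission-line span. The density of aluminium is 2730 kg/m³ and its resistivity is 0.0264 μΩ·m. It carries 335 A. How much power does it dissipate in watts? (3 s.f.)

1.26×10^5 W

ρ = 0.0264 μΩ·m = 2.64×10^-8 Ω·m
A = m/(density·L) = 152/(2730×1540) = 3.6154e-05 m²
R = ρL/A = (2.64×10^-8)(1540)/(3.6154e-05) = 1.125 Ω
P = I²R = (335)² × 1.125 = 1.26×10^5 W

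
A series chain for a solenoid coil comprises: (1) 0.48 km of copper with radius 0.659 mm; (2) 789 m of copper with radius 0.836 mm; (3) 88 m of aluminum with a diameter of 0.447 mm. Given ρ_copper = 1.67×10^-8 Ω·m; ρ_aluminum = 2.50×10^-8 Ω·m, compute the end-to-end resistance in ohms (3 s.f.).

25.9 Ω

Seg 1: A = πr² = π(6.5900e-04 m)² = 1.364e-06 m²
R_1 = (1.67×10^-8)(480)/(1.364e-06) = 5.875 Ω
Seg 2: A = πr² = π(8.3600e-04 m)² = 2.196e-06 m²
R_2 = (1.67×10^-8)(789)/(2.196e-06) = 6.001 Ω
Seg 3: A = π(d/2)² = π(2.2350e-04 m)² = 1.569e-07 m²
R_3 = (2.50×10^-8)(88)/(1.569e-07) = 14.02 Ω
R_total = R_1 + R_2 + R_3 = 25.9 Ω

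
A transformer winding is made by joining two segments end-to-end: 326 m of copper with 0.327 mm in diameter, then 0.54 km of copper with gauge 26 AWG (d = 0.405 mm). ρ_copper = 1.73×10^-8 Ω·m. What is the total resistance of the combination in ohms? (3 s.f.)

Segment 1: A = π(d/2)² = π(1.6350e-04 m)² = 8.398e-08 m²
R₁ = ρL/A = (1.73×10^-8)(326)/(8.398e-08) = 67.15 Ω
Segment 2: A = π(0.405/2 mm)² = π(2.0250e-04 m)² = 1.288e-07 m²
R₂ = (1.73×10^-8)(540)/(1.288e-07) = 72.52 Ω
R = R₁ + R₂ = 140 Ω

140 Ω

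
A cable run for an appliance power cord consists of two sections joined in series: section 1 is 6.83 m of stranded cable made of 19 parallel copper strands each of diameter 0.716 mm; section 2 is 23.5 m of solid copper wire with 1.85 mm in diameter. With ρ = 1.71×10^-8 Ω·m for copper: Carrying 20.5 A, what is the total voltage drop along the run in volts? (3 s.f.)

Section 1: A_strand = π(3.5800e-04)² = 4.026e-07 m²; R₁ = ρL/(N·A_s) = (1.71×10^-8)(6.83)/(19×4.026e-07) = 0.01527 Ω
Section 2: A = π(d/2)² = π(9.2500e-04 m)² = 2.688e-06 m²
R₂ = (1.71×10^-8)(23.5)/(2.688e-06) = 0.1495 Ω
R = R₁ + R₂ = 0.1648 Ω
V = IR = 20.5 × 0.1648 = 3.38 V

3.38 V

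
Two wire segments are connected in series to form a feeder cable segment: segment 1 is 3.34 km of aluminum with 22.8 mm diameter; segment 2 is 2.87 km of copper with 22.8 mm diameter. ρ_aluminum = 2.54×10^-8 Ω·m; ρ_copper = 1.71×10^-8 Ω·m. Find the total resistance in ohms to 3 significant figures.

0.328 Ω

Segment 1: A = π(d/2)² = π(1.1400e-02 m)² = 4.083e-04 m²
R₁ = ρL/A = (2.54×10^-8)(3340)/(4.083e-04) = 0.2078 Ω
R₂ = (1.71×10^-8)(2870)/(4.083e-04) = 0.1202 Ω
R = R₁ + R₂ = 0.328 Ω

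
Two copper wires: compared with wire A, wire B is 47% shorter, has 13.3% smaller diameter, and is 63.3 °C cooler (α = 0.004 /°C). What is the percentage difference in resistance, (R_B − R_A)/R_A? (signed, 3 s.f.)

-47.3%

R ∝ ρL/d² with ρ ∝ (1+αΔT), so R_B/R_A = (1 − 47/100) × (1 − 13.3/100)⁻² × (1 − 0.004×63.3)
= 0.53 × 1.33 × 0.7468 = 0.5265
(R_B − R_A)/R_A = 0.5265 − 1 = -47.3%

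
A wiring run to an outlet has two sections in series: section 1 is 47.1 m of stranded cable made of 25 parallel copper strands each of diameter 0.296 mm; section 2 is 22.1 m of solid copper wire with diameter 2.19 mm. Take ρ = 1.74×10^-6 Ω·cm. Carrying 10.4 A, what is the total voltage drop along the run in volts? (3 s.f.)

6.02 V

ρ = 1.74×10^-6 Ω·cm = 1.74×10^-8 Ω·m
Section 1: A_strand = π(1.4800e-04)² = 6.881e-08 m²; R₁ = ρL/(N·A_s) = (1.74×10^-8)(47.1)/(25×6.881e-08) = 0.4764 Ω
Section 2: A = π(d/2)² = π(1.0950e-03 m)² = 3.767e-06 m²
R₂ = (1.74×10^-8)(22.1)/(3.767e-06) = 0.1021 Ω
R = R₁ + R₂ = 0.5785 Ω
V = IR = 10.4 × 0.5785 = 6.02 V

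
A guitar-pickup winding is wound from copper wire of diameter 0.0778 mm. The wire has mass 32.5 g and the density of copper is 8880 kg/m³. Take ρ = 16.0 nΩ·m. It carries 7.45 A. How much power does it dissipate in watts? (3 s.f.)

1.44×10^5 W

ρ = 16.0 nΩ·m = 1.60×10^-8 Ω·m
A = π(d/2)² = π(3.8900e-05 m)² = 4.7539e-09 m²
L = m/(density·A) = 0.0325/(8880×4.7539e-09) = 769.9 m
R = ρL/A = (1.60×10^-8)(769.9)/(4.7539e-09) = 2591 Ω
P = I²R = (7.45)² × 2591 = 1.44×10^5 W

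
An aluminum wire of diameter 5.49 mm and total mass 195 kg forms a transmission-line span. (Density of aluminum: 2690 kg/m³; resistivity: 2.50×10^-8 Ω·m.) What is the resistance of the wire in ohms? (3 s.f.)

A = π(d/2)² = π(2.7450e-03 m)² = 2.3672e-05 m²
L = m/(density·A) = 195/(2690×2.3672e-05) = 3062 m
R = ρL/A = (2.50×10^-8)(3062)/(2.3672e-05) = 3.23 Ω

3.23 Ω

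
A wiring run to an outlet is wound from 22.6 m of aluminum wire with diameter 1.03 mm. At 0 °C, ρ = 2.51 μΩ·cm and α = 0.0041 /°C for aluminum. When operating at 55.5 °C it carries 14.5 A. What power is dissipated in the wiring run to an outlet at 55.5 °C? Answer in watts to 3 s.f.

ρ = 2.51 μΩ·cm = 2.51×10^-8 Ω·m
A = π(d/2)² = π(5.1500e-04 m)² = 8.332e-07 m²
R₍0₎ = ρL/A = (2.51×10^-8)(22.6)/(8.332e-07) = 0.6808 Ω
R₍55.5₎ = R₍0₎(1 + αΔT) = 0.6808 × (1 + 0.0041×55.5) = 0.8357 Ω
P = I²R = (14.5)² × 0.8357 = 176 W

176 W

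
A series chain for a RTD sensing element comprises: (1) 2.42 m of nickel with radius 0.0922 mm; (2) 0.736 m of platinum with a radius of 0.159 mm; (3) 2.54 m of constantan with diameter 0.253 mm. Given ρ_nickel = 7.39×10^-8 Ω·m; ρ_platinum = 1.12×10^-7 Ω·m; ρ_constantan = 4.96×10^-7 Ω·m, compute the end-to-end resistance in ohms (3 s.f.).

32.8 Ω

Seg 1: A = πr² = π(9.2200e-05 m)² = 2.671e-08 m²
R_1 = (7.39×10^-8)(2.42)/(2.671e-08) = 6.697 Ω
Seg 2: A = πr² = π(1.5900e-04 m)² = 7.942e-08 m²
R_2 = (1.12×10^-7)(0.736)/(7.942e-08) = 1.038 Ω
Seg 3: A = π(d/2)² = π(1.2650e-04 m)² = 5.027e-08 m²
R_3 = (4.96×10^-7)(2.54)/(5.027e-08) = 25.06 Ω
R_total = R_1 + R_2 + R_3 = 32.8 Ω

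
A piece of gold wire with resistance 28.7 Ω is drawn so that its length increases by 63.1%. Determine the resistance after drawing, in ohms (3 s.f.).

76.3 Ω

k = 1 + 63.1/100 = 1.631; volume constant ⇒ A' = A/k, so R' = k²R.
R' = 2.66 × 28.7 = 76.3 Ω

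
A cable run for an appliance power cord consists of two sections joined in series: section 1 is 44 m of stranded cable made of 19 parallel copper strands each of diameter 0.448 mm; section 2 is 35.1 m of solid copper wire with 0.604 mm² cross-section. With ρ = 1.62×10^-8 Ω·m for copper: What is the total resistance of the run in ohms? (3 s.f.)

Section 1: A_strand = π(2.2400e-04)² = 1.576e-07 m²; R₁ = ρL/(N·A_s) = (1.62×10^-8)(44)/(19×1.576e-07) = 0.238 Ω
Section 2: A = 0.604 mm² = 6.040e-07 m²
R₂ = (1.62×10^-8)(35.1)/(6.040e-07) = 0.9414 Ω
R = R₁ + R₂ = 1.18 Ω

1.18 Ω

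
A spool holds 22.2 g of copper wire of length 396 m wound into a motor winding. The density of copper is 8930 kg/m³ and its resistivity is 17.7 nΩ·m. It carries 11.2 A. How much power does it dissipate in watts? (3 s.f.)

ρ = 17.7 nΩ·m = 1.77×10^-8 Ω·m
A = m/(density·L) = 0.0222/(8930×396) = 6.2778e-09 m²
R = ρL/A = (1.77×10^-8)(396)/(6.2778e-09) = 1117 Ω
P = I²R = (11.2)² × 1117 = 1.40×10^5 W

1.40×10^5 W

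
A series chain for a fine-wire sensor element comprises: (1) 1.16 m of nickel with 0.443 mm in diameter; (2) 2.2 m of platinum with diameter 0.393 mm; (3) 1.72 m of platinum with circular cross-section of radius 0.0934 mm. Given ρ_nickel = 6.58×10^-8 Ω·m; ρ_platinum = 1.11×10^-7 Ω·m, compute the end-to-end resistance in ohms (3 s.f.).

9.47 Ω

Seg 1: A = π(d/2)² = π(2.2150e-04 m)² = 1.541e-07 m²
R_1 = (6.58×10^-8)(1.16)/(1.541e-07) = 0.4952 Ω
Seg 2: A = π(d/2)² = π(1.9650e-04 m)² = 1.213e-07 m²
R_2 = (1.11×10^-7)(2.2)/(1.213e-07) = 2.013 Ω
Seg 3: A = πr² = π(9.3400e-05 m)² = 2.741e-08 m²
R_3 = (1.11×10^-7)(1.72)/(2.741e-08) = 6.966 Ω
R_total = R_1 + R_2 + R_3 = 9.47 Ω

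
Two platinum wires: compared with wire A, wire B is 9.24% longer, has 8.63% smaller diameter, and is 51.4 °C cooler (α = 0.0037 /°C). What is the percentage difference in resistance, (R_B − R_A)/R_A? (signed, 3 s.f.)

R ∝ ρL/d² with ρ ∝ (1+αΔT), so R_B/R_A = (1 + 9.24/100) × (1 − 8.63/100)⁻² × (1 − 0.0037×51.4)
= 1.092 × 1.198 × 0.8098 = 1.06
(R_B − R_A)/R_A = 1.06 − 1 = 5.97%

5.97%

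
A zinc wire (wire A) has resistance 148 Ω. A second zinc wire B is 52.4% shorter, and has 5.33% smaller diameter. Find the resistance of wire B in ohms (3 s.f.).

78.6 Ω

R ∝ L/d², so R_B/R_A = (1 − 52.4/100) × (1 − 5.33/100)⁻²
= 0.476 × 1.116 = 0.5311
R_B = 0.5311 × 148 = 78.6 Ω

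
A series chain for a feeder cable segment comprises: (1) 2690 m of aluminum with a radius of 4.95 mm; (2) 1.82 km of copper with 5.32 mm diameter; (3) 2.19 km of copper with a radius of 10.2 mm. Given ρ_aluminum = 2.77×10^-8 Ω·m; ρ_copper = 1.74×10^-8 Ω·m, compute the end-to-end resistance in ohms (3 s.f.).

2.51 Ω

Seg 1: A = πr² = π(4.9500e-03 m)² = 7.698e-05 m²
R_1 = (2.77×10^-8)(2690)/(7.698e-05) = 0.968 Ω
Seg 2: A = π(d/2)² = π(2.6600e-03 m)² = 2.223e-05 m²
R_2 = (1.74×10^-8)(1820)/(2.223e-05) = 1.425 Ω
Seg 3: A = πr² = π(1.0200e-02 m)² = 3.269e-04 m²
R_3 = (1.74×10^-8)(2190)/(3.269e-04) = 0.1166 Ω
R_total = R_1 + R_2 + R_3 = 2.51 Ω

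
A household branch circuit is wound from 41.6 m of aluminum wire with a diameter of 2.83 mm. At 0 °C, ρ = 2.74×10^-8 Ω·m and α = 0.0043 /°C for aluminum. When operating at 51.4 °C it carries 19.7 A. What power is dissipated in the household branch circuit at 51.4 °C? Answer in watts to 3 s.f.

85.9 W

A = π(d/2)² = π(1.4150e-03 m)² = 6.290e-06 m²
R₍0₎ = ρL/A = (2.74×10^-8)(41.6)/(6.290e-06) = 0.1812 Ω
R₍51.4₎ = R₍0₎(1 + αΔT) = 0.1812 × (1 + 0.0043×51.4) = 0.2213 Ω
P = I²R = (19.7)² × 0.2213 = 85.9 W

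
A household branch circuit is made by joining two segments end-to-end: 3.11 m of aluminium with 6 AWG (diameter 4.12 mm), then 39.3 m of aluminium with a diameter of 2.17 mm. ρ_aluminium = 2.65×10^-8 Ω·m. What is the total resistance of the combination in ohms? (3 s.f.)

Segment 1: A = π(4.12/2 mm)² = π(2.0600e-03 m)² = 1.333e-05 m²
R₁ = ρL/A = (2.65×10^-8)(3.11)/(1.333e-05) = 0.006182 Ω
Segment 2: A = π(d/2)² = π(1.0850e-03 m)² = 3.698e-06 m²
R₂ = (2.65×10^-8)(39.3)/(3.698e-06) = 0.2816 Ω
R = R₁ + R₂ = 0.288 Ω

0.288 Ω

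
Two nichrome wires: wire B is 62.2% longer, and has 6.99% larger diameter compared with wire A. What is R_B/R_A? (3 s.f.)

1.42

R ∝ L/d², so R_B/R_A = (1 + 62.2/100) × (1 + 6.99/100)⁻²
= 1.622 × 0.8736 = 1.42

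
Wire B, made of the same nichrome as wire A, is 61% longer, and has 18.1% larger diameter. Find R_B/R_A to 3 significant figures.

1.15

R ∝ L/d², so R_B/R_A = (1 + 61/100) × (1 + 18.1/100)⁻²
= 1.61 × 0.717 = 1.15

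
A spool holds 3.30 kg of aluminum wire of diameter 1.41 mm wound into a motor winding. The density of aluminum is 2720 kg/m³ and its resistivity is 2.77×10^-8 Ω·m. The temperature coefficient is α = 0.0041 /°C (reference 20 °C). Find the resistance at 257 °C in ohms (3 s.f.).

27.2 Ω

A = π(d/2)² = π(7.0500e-04 m)² = 1.5615e-06 m²
L = m/(density·A) = 3.3/(2720×1.5615e-06) = 777 m
R = ρL/A = (2.77×10^-8)(777)/(1.5615e-06) = 13.78 Ω
R(257 °C) = 13.78 × (1 + 0.0041×237) = 27.2 Ω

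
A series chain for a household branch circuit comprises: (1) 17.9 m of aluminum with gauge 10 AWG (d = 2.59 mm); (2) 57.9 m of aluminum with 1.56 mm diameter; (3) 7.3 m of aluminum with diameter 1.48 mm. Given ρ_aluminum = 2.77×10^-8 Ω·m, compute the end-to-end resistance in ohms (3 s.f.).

Seg 1: A = π(2.59/2 mm)² = π(1.2950e-03 m)² = 5.269e-06 m²
R_1 = (2.77×10^-8)(17.9)/(5.269e-06) = 0.09411 Ω
Seg 2: A = π(d/2)² = π(7.8000e-04 m)² = 1.911e-06 m²
R_2 = (2.77×10^-8)(57.9)/(1.911e-06) = 0.8391 Ω
Seg 3: A = π(d/2)² = π(7.4000e-04 m)² = 1.720e-06 m²
R_3 = (2.77×10^-8)(7.3)/(1.720e-06) = 0.1175 Ω
R_total = R_1 + R_2 + R_3 = 1.05 Ω

1.05 Ω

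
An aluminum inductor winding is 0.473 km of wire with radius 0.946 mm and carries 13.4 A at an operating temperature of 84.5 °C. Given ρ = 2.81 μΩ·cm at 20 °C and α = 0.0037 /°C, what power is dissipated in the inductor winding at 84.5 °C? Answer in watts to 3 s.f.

ρ = 2.81 μΩ·cm = 2.81×10^-8 Ω·m
A = πr² = π(9.4600e-04 m)² = 2.811e-06 m²
R₍20₎ = ρL/A = (2.81×10^-8)(473)/(2.811e-06) = 4.728 Ω
R₍84.5₎ = R₍20₎(1 + αΔT) = 4.728 × (1 + 0.0037×64.5) = 5.856 Ω
P = I²R = (13.4)² × 5.856 = 1050 W

1050 W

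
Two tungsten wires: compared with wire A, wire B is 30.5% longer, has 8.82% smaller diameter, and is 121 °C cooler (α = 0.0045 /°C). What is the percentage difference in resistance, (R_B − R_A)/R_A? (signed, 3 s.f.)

R ∝ ρL/d² with ρ ∝ (1+αΔT), so R_B/R_A = (1 + 30.5/100) × (1 − 8.82/100)⁻² × (1 − 0.0045×121)
= 1.305 × 1.203 × 0.4555 = 0.715
(R_B − R_A)/R_A = 0.715 − 1 = -28.5%

-28.5%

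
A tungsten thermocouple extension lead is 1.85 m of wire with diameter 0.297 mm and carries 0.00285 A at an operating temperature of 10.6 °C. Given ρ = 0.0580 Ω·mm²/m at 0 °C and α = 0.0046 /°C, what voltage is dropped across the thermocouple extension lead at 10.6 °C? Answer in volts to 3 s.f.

0.00463 V

ρ = 0.0580 Ω·mm²/m = 5.80×10^-8 Ω·m
A = π(d/2)² = π(1.4850e-04 m)² = 6.928e-08 m²
R₍0₎ = ρL/A = (5.80×10^-8)(1.85)/(6.928e-08) = 1.549 Ω
R₍10.6₎ = R₍0₎(1 + αΔT) = 1.549 × (1 + 0.0046×10.6) = 1.624 Ω
V = IR = 0.00285 × 1.624 = 0.00463 V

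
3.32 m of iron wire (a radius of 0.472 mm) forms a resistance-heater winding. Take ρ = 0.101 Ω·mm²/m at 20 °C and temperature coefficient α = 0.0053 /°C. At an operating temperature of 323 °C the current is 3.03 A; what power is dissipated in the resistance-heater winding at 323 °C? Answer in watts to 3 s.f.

ρ = 0.101 Ω·mm²/m = 1.01×10^-7 Ω·m
A = πr² = π(4.7200e-04 m)² = 6.999e-07 m²
R₍20₎ = ρL/A = (1.01×10^-7)(3.32)/(6.999e-07) = 0.4791 Ω
R₍323₎ = R₍20₎(1 + αΔT) = 0.4791 × (1 + 0.0053×303) = 1.248 Ω
P = I²R = (3.03)² × 1.248 = 11.5 W

11.5 W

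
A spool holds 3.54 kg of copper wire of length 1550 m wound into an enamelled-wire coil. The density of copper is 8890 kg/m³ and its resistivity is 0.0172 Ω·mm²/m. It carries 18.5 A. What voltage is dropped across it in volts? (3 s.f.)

1920 V

ρ = 0.0172 Ω·mm²/m = 1.72×10^-8 Ω·m
A = m/(density·L) = 3.54/(8890×1550) = 2.5690e-07 m²
R = ρL/A = (1.72×10^-8)(1550)/(2.5690e-07) = 103.8 Ω
V = IR = 18.5 × 103.8 = 1920 V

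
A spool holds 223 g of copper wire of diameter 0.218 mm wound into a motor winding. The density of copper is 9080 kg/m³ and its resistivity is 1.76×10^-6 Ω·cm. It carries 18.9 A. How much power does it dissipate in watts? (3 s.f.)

1.11×10^5 W

ρ = 1.76×10^-6 Ω·cm = 1.76×10^-8 Ω·m
A = π(d/2)² = π(1.0900e-04 m)² = 3.7325e-08 m²
L = m/(density·A) = 0.223/(9080×3.7325e-08) = 658 m
R = ρL/A = (1.76×10^-8)(658)/(3.7325e-08) = 310.3 Ω
P = I²R = (18.9)² × 310.3 = 1.11×10^5 W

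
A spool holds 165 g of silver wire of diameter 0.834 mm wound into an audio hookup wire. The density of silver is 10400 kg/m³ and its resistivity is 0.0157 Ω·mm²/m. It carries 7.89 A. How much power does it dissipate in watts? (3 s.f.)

ρ = 0.0157 Ω·mm²/m = 1.57×10^-8 Ω·m
A = π(d/2)² = π(4.1700e-04 m)² = 5.4629e-07 m²
L = m/(density·A) = 0.165/(10400×5.4629e-07) = 29.04 m
R = ρL/A = (1.57×10^-8)(29.04)/(5.4629e-07) = 0.8347 Ω
P = I²R = (7.89)² × 0.8347 = 52.0 W

52.0 W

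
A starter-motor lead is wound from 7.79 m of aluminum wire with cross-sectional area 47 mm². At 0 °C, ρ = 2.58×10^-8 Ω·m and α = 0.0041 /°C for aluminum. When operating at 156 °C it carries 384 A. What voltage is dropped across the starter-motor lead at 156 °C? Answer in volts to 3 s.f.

2.69 V

A = 47 mm² = 4.700e-05 m²
R₍0₎ = ρL/A = (2.58×10^-8)(7.79)/(4.700e-05) = 0.004276 Ω
R₍156₎ = R₍0₎(1 + αΔT) = 0.004276 × (1 + 0.0041×156) = 0.007011 Ω
V = IR = 384 × 0.007011 = 2.69 V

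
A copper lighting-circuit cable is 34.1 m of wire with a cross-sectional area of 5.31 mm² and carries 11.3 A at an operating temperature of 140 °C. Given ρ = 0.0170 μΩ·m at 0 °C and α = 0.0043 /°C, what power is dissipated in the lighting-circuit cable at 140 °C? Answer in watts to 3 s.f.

22.3 W

ρ = 0.0170 μΩ·m = 1.70×10^-8 Ω·m
A = 5.31 mm² = 5.310e-06 m²
R₍0₎ = ρL/A = (1.70×10^-8)(34.1)/(5.310e-06) = 0.1092 Ω
R₍140₎ = R₍0₎(1 + αΔT) = 0.1092 × (1 + 0.0043×140) = 0.1749 Ω
P = I²R = (11.3)² × 0.1749 = 22.3 W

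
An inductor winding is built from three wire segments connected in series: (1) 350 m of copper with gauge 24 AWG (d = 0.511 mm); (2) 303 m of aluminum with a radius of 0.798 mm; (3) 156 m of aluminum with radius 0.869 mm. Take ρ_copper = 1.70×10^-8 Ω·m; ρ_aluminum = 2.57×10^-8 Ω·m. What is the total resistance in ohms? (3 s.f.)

Seg 1: A = π(0.511/2 mm)² = π(2.5550e-04 m)² = 2.051e-07 m²
R_1 = (1.70×10^-8)(350)/(2.051e-07) = 29.01 Ω
Seg 2: A = πr² = π(7.9800e-04 m)² = 2.001e-06 m²
R_2 = (2.57×10^-8)(303)/(2.001e-06) = 3.892 Ω
Seg 3: A = πr² = π(8.6900e-04 m)² = 2.372e-06 m²
R_3 = (2.57×10^-8)(156)/(2.372e-06) = 1.69 Ω
R_total = R_1 + R_2 + R_3 = 34.6 Ω

34.6 Ω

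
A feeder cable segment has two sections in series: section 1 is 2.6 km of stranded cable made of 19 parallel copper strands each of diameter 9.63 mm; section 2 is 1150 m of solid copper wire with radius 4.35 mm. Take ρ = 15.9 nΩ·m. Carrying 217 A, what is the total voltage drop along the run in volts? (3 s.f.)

ρ = 15.9 nΩ·m = 1.59×10^-8 Ω·m
Section 1: A_strand = π(4.8150e-03)² = 7.284e-05 m²; R₁ = ρL/(N·A_s) = (1.59×10^-8)(2600)/(19×7.284e-05) = 0.02987 Ω
Section 2: A = πr² = π(4.3500e-03 m)² = 5.945e-05 m²
R₂ = (1.59×10^-8)(1150)/(5.945e-05) = 0.3076 Ω
R = R₁ + R₂ = 0.3375 Ω
V = IR = 217 × 0.3375 = 73.2 V

73.2 V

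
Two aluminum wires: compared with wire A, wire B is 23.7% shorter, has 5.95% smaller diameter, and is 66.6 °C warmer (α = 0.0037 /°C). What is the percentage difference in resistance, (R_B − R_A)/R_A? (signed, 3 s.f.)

R ∝ ρL/d² with ρ ∝ (1+αΔT), so R_B/R_A = (1 − 23.7/100) × (1 − 5.95/100)⁻² × (1 + 0.0037×66.6)
= 0.763 × 1.131 × 1.246 = 1.075
(R_B − R_A)/R_A = 1.075 − 1 = 7.52%

7.52%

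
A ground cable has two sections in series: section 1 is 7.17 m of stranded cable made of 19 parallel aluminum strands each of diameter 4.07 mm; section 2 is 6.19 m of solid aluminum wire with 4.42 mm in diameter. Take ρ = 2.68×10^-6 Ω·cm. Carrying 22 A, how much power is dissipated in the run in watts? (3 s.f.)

5.61 W

ρ = 2.68×10^-6 Ω·cm = 2.68×10^-8 Ω·m
Section 1: A_strand = π(2.0350e-03)² = 1.301e-05 m²; R₁ = ρL/(N·A_s) = (2.68×10^-8)(7.17)/(19×1.301e-05) = 7.774×10^-4 Ω
Section 2: A = π(d/2)² = π(2.2100e-03 m)² = 1.534e-05 m²
R₂ = (2.68×10^-8)(6.19)/(1.534e-05) = 0.01081 Ω
R = R₁ + R₂ = 0.01159 Ω
P = I²R = (22)² × 0.01159 = 5.61 W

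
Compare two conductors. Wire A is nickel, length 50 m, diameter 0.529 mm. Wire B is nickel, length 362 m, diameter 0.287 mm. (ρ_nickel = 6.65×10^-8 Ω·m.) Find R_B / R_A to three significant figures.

24.6

R ∝ ρL/d², so R_B/R_A = (L_B/L_A) × (d_A/d_B)²
= (362/50) × (0.529/0.287)² = 24.6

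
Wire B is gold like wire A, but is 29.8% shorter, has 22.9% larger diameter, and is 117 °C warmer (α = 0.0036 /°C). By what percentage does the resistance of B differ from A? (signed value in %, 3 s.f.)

-33.9%

R ∝ ρL/d² with ρ ∝ (1+αΔT), so R_B/R_A = (1 − 29.8/100) × (1 + 22.9/100)⁻² × (1 + 0.0036×117)
= 0.702 × 0.6621 × 1.421 = 0.6605
(R_B − R_A)/R_A = 0.6605 − 1 = -33.9%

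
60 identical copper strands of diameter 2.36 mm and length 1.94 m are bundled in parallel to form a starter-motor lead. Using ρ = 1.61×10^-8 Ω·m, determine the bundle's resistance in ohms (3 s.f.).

1.19×10^-4 Ω

A_strand = π(1.1800e-03 m)² = 4.374e-06 m²
R_strand = ρL/A = (1.61×10^-8)(1.94)/(4.374e-06) = 0.00714 Ω
R_total = R_strand/N = 0.00714/60 = 1.19×10^-4 Ω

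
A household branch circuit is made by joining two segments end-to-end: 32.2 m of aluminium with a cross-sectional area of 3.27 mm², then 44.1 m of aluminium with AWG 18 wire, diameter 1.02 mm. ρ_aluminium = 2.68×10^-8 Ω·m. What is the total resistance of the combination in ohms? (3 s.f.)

1.71 Ω

Segment 1: A = 3.27 mm² = 3.270e-06 m²
R₁ = ρL/A = (2.68×10^-8)(32.2)/(3.270e-06) = 0.2639 Ω
Segment 2: A = π(1.02/2 mm)² = π(5.1000e-04 m)² = 8.171e-07 m²
R₂ = (2.68×10^-8)(44.1)/(8.171e-07) = 1.446 Ω
R = R₁ + R₂ = 1.71 Ω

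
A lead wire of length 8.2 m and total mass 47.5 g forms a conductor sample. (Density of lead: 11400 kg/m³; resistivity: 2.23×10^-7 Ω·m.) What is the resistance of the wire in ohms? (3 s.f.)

A = m/(density·L) = 0.0475/(11400×8.2) = 5.0813e-07 m²
R = ρL/A = (2.23×10^-7)(8.2)/(5.0813e-07) = 3.60 Ω

3.60 Ω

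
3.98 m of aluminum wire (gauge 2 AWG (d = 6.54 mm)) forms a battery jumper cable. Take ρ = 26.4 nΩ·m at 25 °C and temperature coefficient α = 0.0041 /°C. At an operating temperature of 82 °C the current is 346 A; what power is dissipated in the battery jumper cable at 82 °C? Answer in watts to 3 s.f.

462 W

ρ = 26.4 nΩ·m = 2.64×10^-8 Ω·m
A = π(6.54/2 mm)² = π(3.2700e-03 m)² = 3.359e-05 m²
R₍25₎ = ρL/A = (2.64×10^-8)(3.98)/(3.359e-05) = 0.003128 Ω
R₍82₎ = R₍25₎(1 + αΔT) = 0.003128 × (1 + 0.0041×57) = 0.003859 Ω
P = I²R = (346)² × 0.003859 = 462 W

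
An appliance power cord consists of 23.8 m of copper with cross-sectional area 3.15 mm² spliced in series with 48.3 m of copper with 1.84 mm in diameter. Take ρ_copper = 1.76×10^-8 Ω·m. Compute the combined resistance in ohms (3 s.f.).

Segment 1: A = 3.15 mm² = 3.150e-06 m²
R₁ = ρL/A = (1.76×10^-8)(23.8)/(3.150e-06) = 0.133 Ω
Segment 2: A = π(d/2)² = π(9.2000e-04 m)² = 2.659e-06 m²
R₂ = (1.76×10^-8)(48.3)/(2.659e-06) = 0.3197 Ω
R = R₁ + R₂ = 0.453 Ω

0.453 Ω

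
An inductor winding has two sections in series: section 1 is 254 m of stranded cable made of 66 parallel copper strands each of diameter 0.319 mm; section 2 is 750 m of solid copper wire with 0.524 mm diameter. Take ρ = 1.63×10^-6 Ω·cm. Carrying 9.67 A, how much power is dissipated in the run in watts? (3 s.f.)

ρ = 1.63×10^-6 Ω·cm = 1.63×10^-8 Ω·m
Section 1: A_strand = π(1.5950e-04)² = 7.992e-08 m²; R₁ = ρL/(N·A_s) = (1.63×10^-8)(254)/(66×7.992e-08) = 0.7849 Ω
Section 2: A = π(d/2)² = π(2.6200e-04 m)² = 2.157e-07 m²
R₂ = (1.63×10^-8)(750)/(2.157e-07) = 56.69 Ω
R = R₁ + R₂ = 57.47 Ω
P = I²R = (9.67)² × 57.47 = 5370 W

5370 W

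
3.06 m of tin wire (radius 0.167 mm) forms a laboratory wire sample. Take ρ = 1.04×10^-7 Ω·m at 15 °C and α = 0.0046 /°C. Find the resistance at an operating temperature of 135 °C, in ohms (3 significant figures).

5.64 Ω

A = πr² = π(1.6700e-04 m)² = 8.762e-08 m²
R₍15°C₎ = ρL/A = (1.04×10^-7)(3.06)/(8.762e-08) = 3.632 Ω
R = R₀(1 + αΔT) = 3.632(1 + 0.0046×120) = 5.64 Ω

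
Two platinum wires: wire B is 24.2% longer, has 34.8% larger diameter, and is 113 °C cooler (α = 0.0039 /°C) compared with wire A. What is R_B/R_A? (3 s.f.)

0.382

R ∝ ρL/d² with ρ ∝ (1+αΔT), so R_B/R_A = (1 + 24.2/100) × (1 + 34.8/100)⁻² × (1 − 0.0039×113)
= 1.242 × 0.5503 × 0.5593 = 0.382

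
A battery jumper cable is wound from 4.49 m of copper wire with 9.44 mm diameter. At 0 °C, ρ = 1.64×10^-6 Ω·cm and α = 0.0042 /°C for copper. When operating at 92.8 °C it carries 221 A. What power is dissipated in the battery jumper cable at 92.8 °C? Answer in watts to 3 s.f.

ρ = 1.64×10^-6 Ω·cm = 1.64×10^-8 Ω·m
A = π(d/2)² = π(4.7200e-03 m)² = 6.999e-05 m²
R₍0₎ = ρL/A = (1.64×10^-8)(4.49)/(6.999e-05) = 0.001052 Ω
R₍92.8₎ = R₍0₎(1 + αΔT) = 0.001052 × (1 + 0.0042×92.8) = 0.001462 Ω
P = I²R = (221)² × 0.001462 = 71.4 W

71.4 W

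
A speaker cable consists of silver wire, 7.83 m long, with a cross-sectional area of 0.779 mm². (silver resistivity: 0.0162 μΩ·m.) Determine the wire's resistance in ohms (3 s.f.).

0.163 Ω

ρ = 0.0162 μΩ·m = 1.62×10^-8 Ω·m
A = 0.779 mm² = 7.790e-07 m²
R = ρL/A = (1.62×10^-8)(7.83 m)/(7.790e-07 m²) = 0.163 Ω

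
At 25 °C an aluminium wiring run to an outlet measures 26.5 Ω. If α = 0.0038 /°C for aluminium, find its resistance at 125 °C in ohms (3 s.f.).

ΔT = 125 − 25 = 100 °C
R = R₀(1 + αΔT) = 26.5 × (1 + 0.0038×100) = 26.5 × 1.38 = 36.6 Ω

36.6 Ω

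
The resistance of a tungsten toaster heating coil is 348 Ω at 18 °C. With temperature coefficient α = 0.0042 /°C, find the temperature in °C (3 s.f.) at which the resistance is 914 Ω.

R = R₀(1 + α(T − T₀)) ⇒ T = T₀ + (R/R₀ − 1)/α
T = 18 + (914/348 − 1)/0.0042 = 18 + (1.626)/0.0042 = 405 °C

405 °C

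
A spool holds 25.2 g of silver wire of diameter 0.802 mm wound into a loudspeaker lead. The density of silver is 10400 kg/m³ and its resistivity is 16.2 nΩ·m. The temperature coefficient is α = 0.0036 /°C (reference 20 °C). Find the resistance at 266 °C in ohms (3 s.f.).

ρ = 16.2 nΩ·m = 1.62×10^-8 Ω·m
A = π(d/2)² = π(4.0100e-04 m)² = 5.0517e-07 m²
L = m/(density·A) = 0.0252/(10400×5.0517e-07) = 4.797 m
R = ρL/A = (1.62×10^-8)(4.797)/(5.0517e-07) = 0.1538 Ω
R(266 °C) = 0.1538 × (1 + 0.0036×246) = 0.290 Ω

0.290 Ω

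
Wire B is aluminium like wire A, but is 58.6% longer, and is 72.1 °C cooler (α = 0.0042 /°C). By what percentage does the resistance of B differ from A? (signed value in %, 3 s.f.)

10.6%

R ∝ ρL/d² with ρ ∝ (1+αΔT), so R_B/R_A = (1 + 58.6/100) × (1 − 0.0042×72.1)
= 1.586 × 0.6972 = 1.106
(R_B − R_A)/R_A = 1.106 − 1 = 10.6%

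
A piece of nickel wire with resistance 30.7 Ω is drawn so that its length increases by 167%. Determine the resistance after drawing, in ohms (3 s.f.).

219 Ω

k = 1 + 167/100 = 2.67; volume constant ⇒ A' = A/k, so R' = k²R.
R' = 7.129 × 30.7 = 219 Ω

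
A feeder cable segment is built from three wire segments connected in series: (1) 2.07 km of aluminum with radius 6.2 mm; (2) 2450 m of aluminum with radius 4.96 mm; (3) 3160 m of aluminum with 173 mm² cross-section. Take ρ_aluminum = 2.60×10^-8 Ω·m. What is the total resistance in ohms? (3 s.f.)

1.74 Ω

Seg 1: A = πr² = π(6.2000e-03 m)² = 1.208e-04 m²
R_1 = (2.60×10^-8)(2070)/(1.208e-04) = 0.4457 Ω
Seg 2: A = πr² = π(4.9600e-03 m)² = 7.729e-05 m²
R_2 = (2.60×10^-8)(2450)/(7.729e-05) = 0.8242 Ω
Seg 3: A = 173 mm² = 1.730e-04 m²
R_3 = (2.60×10^-8)(3160)/(1.730e-04) = 0.4749 Ω
R_total = R_1 + R_2 + R_3 = 1.74 Ω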